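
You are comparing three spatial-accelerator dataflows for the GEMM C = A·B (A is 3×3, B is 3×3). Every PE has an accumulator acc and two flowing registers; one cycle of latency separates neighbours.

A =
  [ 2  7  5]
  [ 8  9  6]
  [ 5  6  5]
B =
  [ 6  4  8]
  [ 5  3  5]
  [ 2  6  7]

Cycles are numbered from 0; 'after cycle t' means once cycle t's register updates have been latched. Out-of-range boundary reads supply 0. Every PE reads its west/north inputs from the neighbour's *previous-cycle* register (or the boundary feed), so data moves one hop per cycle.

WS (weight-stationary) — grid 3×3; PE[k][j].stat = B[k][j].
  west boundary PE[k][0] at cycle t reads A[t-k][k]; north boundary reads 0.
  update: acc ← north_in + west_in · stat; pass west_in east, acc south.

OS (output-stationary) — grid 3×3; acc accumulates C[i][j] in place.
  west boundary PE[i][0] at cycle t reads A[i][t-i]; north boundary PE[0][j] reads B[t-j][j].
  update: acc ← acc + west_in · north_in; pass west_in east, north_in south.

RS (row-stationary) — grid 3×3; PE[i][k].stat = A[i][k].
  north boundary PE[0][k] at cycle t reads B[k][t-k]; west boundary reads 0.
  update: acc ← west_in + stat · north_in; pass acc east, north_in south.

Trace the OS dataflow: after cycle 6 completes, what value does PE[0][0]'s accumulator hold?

OS on a 3×3 grid — tracing PE[0][0] and its feeders:
  after 0 — PE[0][0] acc=12, pass-E 2, pass-S 6
  after 1 — PE[0][0] acc=47, pass-E 7, pass-S 5
  after 2 — PE[0][0] acc=57, pass-E 5, pass-S 2
  after 3 — PE[0][0] acc=57, pass-E 0, pass-S 0
  after 4 — PE[0][0] acc=57, pass-E 0, pass-S 0
  after 5 — PE[0][0] acc=57, pass-E 0, pass-S 0
  after 6 — PE[0][0] acc=57, pass-E 0, pass-S 0

PE[0][0].acc = 57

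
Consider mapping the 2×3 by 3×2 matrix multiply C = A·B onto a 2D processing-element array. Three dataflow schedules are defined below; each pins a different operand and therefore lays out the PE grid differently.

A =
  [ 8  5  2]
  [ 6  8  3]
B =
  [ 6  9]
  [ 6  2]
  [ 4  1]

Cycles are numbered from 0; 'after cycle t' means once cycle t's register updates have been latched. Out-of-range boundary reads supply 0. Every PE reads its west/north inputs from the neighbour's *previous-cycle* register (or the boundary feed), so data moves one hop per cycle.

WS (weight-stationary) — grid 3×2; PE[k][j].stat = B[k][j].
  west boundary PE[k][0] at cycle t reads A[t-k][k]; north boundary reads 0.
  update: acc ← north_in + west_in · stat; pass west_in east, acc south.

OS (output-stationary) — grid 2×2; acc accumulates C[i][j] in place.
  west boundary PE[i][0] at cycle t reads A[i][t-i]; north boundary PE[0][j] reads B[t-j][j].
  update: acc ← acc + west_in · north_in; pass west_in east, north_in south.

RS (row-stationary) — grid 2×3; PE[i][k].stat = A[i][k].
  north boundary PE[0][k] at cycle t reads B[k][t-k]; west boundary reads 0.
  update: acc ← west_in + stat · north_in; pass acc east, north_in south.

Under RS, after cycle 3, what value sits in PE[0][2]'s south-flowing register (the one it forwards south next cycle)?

RS on a 2×3 grid — tracing PE[0][2] and its feeders:
  c0 r0c1: 0 / 0 / 0
  c0 r0c2: 0 / 0 / 0
  c1 r0c1: 78 / 78 / 6
  c1 r0c2: 0 / 0 / 0
  c2 r0c1: 82 / 82 / 2
  c2 r0c2: 86 / 86 / 4
  c3 r0c1: 0 / 0 / 0
  c3 r0c2: 84 / 84 / 1

register = 1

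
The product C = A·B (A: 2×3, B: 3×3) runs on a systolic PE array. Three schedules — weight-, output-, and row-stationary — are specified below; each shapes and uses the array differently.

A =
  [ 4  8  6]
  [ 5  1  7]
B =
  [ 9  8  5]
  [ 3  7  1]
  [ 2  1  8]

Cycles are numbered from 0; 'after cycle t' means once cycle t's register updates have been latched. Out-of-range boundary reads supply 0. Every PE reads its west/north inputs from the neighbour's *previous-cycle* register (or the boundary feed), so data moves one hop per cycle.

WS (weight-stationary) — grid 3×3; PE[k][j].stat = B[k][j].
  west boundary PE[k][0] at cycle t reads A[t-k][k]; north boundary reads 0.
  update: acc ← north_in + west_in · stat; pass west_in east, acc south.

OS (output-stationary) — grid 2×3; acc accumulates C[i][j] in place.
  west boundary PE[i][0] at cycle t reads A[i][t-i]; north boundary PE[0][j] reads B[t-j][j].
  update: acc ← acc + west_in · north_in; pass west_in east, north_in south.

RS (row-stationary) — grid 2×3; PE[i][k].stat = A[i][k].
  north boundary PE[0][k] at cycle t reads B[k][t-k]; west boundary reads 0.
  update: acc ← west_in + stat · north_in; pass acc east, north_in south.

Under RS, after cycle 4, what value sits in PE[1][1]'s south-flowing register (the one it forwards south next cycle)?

register = 1

Tracing RS — 2×3 array, target PE[1][1]:
  0: (0,1).acc=0  regs=<0,0>
  0: (1,0).acc=0  regs=<0,0>
  0: (1,1).acc=0  regs=<0,0>
  1: (0,1).acc=60  regs=<60,3>
  1: (1,0).acc=45  regs=<45,9>
  1: (1,1).acc=0  regs=<0,0>
  2: (0,1).acc=88  regs=<88,7>
  2: (1,0).acc=40  regs=<40,8>
  2: (1,1).acc=48  regs=<48,3>
  3: (0,1).acc=28  regs=<28,1>
  3: (1,0).acc=25  regs=<25,5>
  3: (1,1).acc=47  regs=<47,7>
  4: (0,1).acc=0  regs=<0,0>
  4: (1,0).acc=0  regs=<0,0>
  4: (1,1).acc=26  regs=<26,1>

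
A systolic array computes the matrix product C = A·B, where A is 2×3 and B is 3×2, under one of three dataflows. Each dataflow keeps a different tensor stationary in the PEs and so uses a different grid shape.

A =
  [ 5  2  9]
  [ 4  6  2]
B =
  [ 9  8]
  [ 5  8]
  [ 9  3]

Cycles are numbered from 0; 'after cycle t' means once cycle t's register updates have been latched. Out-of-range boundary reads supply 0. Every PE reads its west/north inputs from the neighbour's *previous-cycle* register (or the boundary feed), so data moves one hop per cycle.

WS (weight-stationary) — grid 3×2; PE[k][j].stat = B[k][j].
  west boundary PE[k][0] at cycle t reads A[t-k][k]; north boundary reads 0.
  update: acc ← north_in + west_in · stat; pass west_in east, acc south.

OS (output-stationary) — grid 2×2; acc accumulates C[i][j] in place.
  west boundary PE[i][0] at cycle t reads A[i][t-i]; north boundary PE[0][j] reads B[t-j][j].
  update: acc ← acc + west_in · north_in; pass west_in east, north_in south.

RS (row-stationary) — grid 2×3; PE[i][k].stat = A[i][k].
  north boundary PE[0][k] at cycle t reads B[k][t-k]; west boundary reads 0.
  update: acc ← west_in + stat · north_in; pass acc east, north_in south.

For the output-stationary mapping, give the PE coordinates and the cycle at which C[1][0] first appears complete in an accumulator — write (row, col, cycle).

(row, col, cycle) = (1, 0, 3)

OS — PE[1][0] is where C[1][0] collects:
  cycle 0: PE[1][0] → acc 0, east 0, south 0
  cycle 1: PE[1][0] → acc 36, east 4, south 9
  cycle 2: PE[1][0] → acc 66, east 6, south 5
  cycle 3: PE[1][0] → acc 84, east 2, south 9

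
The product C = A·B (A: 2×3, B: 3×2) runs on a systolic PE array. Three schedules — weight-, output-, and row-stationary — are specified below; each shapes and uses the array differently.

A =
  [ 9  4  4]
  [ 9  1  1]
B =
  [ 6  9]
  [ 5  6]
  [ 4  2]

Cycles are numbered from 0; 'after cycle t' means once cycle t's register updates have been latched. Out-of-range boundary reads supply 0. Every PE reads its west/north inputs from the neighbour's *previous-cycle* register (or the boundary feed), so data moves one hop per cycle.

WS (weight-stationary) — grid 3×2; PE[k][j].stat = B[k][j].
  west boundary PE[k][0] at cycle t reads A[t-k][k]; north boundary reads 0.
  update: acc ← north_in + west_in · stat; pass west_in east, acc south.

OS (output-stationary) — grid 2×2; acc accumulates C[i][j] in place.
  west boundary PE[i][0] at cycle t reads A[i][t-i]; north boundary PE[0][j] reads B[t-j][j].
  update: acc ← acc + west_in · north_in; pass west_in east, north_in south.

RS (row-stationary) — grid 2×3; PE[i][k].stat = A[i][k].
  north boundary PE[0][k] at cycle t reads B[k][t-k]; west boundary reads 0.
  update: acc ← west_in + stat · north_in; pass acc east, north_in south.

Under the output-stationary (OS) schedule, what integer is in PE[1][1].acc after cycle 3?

PE[1][1].acc = 87

OS on a 2×2 grid — tracing PE[1][1] and its feeders:
  cycle 0: PE[0][1] → acc 0, east 0, south 0
  cycle 0: PE[1][0] → acc 0, east 0, south 0
  cycle 0: PE[1][1] → acc 0, east 0, south 0
  cycle 1: PE[0][1] → acc 81, east 9, south 9
  cycle 1: PE[1][0] → acc 54, east 9, south 6
  cycle 1: PE[1][1] → acc 0, east 0, south 0
  cycle 2: PE[0][1] → acc 105, east 4, south 6
  cycle 2: PE[1][0] → acc 59, east 1, south 5
  cycle 2: PE[1][1] → acc 81, east 9, south 9
  cycle 3: PE[0][1] → acc 113, east 4, south 2
  cycle 3: PE[1][0] → acc 63, east 1, south 4
  cycle 3: PE[1][1] → acc 87, east 1, south 6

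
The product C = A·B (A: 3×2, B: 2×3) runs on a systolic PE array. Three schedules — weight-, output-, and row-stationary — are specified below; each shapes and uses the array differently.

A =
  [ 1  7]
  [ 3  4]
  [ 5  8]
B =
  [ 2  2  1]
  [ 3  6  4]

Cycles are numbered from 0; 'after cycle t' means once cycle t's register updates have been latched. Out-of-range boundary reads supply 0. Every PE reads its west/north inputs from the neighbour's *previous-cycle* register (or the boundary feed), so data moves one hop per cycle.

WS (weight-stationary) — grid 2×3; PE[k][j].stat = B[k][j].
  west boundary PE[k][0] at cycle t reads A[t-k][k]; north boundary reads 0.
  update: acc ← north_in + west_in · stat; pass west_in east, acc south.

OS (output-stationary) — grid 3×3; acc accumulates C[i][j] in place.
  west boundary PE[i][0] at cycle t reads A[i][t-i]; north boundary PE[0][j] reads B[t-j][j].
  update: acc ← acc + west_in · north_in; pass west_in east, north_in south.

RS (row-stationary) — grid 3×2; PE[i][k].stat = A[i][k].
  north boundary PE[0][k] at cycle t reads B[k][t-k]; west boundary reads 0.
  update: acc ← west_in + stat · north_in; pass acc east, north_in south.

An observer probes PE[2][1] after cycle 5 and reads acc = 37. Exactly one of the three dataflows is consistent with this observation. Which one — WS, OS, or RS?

— WS: 2×3 array has no PE[2][1].
OS (3×3 grid), PE[2][1]:
  after 0 — PE[2][1] acc=0, pass-E 0, pass-S 0
  after 1 — PE[2][1] acc=0, pass-E 0, pass-S 0
  after 2 — PE[2][1] acc=0, pass-E 0, pass-S 0
  after 3 — PE[2][1] acc=10, pass-E 5, pass-S 2
  after 4 — PE[2][1] acc=58, pass-E 8, pass-S 6
  after 5 — PE[2][1] acc=58, pass-E 0, pass-S 0
RS (3×2 grid), PE[2][1]:
  after 0 — PE[2][1] acc=0, pass-E 0, pass-S 0
  after 1 — PE[2][1] acc=0, pass-E 0, pass-S 0
  after 2 — PE[2][1] acc=0, pass-E 0, pass-S 0
  after 3 — PE[2][1] acc=34, pass-E 34, pass-S 3
  after 4 — PE[2][1] acc=58, pass-E 58, pass-S 6
  after 5 — PE[2][1] acc=37, pass-E 37, pass-S 4

dataflow = RS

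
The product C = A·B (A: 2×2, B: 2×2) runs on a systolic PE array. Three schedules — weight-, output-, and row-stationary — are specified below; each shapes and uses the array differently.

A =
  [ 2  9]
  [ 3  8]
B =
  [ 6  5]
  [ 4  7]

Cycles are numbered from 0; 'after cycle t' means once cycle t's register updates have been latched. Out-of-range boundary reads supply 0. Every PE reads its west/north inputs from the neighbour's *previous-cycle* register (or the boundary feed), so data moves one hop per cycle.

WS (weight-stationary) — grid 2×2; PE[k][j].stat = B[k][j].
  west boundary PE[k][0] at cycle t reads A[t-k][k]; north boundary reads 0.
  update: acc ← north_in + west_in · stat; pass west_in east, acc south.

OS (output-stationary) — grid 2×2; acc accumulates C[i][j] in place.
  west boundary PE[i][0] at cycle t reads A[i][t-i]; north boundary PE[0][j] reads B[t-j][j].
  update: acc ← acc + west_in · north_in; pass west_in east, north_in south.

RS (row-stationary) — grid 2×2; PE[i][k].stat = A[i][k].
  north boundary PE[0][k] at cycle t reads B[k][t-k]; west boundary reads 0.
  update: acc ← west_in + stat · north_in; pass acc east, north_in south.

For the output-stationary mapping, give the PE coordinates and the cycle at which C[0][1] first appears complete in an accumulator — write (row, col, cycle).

Under OS, C[0][1] lands at PE[0][1]:
  c0 r0c1: 0 / 0 / 0
  c1 r0c1: 10 / 2 / 5
  c2 r0c1: 73 / 9 / 7

(row, col, cycle) = (0, 1, 2)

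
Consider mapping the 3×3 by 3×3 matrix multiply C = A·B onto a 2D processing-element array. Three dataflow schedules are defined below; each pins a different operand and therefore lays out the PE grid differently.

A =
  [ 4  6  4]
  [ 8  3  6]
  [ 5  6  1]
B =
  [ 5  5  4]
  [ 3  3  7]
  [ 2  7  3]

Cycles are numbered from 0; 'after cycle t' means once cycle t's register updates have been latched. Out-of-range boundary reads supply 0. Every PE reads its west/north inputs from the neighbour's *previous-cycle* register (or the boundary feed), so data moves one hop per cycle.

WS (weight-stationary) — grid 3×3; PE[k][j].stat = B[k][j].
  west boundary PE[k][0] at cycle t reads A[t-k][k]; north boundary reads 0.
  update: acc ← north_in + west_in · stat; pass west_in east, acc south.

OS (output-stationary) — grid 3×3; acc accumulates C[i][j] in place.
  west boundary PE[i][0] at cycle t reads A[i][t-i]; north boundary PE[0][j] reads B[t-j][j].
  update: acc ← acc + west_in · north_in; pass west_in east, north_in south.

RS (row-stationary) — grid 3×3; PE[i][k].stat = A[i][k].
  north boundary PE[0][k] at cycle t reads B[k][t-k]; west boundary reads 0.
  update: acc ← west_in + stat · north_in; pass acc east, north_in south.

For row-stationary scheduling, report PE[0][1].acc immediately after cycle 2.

RS (3×3). Following PE[0][1] plus its west/north inputs:
  c0 r0c0: 20 / 20 / 5
  c0 r0c1: 0 / 0 / 0
  c1 r0c0: 20 / 20 / 5
  c1 r0c1: 38 / 38 / 3
  c2 r0c0: 16 / 16 / 4
  c2 r0c1: 38 / 38 / 3

PE[0][1].acc = 38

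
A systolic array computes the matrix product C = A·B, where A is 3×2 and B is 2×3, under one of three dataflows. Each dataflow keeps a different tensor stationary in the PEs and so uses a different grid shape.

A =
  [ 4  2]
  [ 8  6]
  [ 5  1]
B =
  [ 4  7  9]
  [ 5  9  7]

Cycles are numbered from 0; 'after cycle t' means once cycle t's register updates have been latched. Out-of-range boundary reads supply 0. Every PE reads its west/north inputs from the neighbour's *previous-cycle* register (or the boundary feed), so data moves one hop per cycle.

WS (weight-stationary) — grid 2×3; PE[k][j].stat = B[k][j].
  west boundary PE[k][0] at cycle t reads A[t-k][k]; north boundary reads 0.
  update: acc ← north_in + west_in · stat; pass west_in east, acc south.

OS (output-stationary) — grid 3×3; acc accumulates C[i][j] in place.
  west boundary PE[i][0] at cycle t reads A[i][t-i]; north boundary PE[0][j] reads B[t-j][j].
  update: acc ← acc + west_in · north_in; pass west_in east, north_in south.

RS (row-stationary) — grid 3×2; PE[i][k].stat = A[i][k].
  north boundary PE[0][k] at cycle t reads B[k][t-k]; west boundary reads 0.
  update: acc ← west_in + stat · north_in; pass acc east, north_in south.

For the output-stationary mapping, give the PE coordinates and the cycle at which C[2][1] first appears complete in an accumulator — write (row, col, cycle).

Under OS, C[2][1] lands at PE[2][1]:
  @0  [2,1]  acc 0  |  →0  ↓0
  @1  [2,1]  acc 0  |  →0  ↓0
  @2  [2,1]  acc 0  |  →0  ↓0
  @3  [2,1]  acc 35  |  →5  ↓7
  @4  [2,1]  acc 44  |  →1  ↓9

(row, col, cycle) = (2, 1, 4)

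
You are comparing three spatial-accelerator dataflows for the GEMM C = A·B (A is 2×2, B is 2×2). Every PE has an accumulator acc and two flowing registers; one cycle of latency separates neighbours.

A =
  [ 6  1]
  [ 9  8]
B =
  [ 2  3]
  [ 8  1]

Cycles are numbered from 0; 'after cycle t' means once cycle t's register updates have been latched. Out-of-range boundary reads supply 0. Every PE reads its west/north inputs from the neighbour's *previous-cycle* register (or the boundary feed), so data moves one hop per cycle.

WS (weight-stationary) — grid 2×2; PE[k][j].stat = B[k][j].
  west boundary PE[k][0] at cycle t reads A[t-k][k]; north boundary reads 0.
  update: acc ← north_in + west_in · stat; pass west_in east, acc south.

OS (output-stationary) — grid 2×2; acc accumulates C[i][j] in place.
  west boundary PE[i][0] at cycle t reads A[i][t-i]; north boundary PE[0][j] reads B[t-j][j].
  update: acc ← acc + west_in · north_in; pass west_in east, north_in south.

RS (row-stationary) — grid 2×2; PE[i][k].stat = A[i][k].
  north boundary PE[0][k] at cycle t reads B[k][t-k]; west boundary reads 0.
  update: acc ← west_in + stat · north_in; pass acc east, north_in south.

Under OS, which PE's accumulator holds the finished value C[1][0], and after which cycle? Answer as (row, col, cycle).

(row, col, cycle) = (1, 0, 2)

Under OS, C[1][0] lands at PE[1][0]:
  t=0 PE[1][0]: acc=0 h=0 v=0
  t=1 PE[1][0]: acc=18 h=9 v=2
  t=2 PE[1][0]: acc=82 h=8 v=8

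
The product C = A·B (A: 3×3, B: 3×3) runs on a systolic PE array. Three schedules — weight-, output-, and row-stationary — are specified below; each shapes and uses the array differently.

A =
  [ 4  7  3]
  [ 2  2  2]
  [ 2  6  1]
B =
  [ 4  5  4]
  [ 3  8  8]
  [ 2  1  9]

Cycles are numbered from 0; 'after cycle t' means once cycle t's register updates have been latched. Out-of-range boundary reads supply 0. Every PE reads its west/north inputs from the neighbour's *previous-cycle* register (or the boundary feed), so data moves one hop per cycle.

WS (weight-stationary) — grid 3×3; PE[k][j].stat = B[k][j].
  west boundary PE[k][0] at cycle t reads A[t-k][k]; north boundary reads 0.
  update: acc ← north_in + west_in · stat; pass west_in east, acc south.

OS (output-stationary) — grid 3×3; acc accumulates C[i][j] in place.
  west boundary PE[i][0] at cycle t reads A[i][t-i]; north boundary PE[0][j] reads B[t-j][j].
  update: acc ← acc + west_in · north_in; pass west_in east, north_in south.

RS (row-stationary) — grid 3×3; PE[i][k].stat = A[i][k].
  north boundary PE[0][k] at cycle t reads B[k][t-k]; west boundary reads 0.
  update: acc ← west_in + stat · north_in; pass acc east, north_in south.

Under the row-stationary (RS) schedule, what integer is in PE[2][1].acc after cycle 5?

RS 3×3: PE[2][1] cycle-by-cycle (with neighbour feeds):
  t=0 PE[1][1]: acc=0 h=0 v=0
  t=0 PE[2][0]: acc=0 h=0 v=0
  t=0 PE[2][1]: acc=0 h=0 v=0
  t=1 PE[1][1]: acc=0 h=0 v=0
  t=1 PE[2][0]: acc=0 h=0 v=0
  t=1 PE[2][1]: acc=0 h=0 v=0
  t=2 PE[1][1]: acc=14 h=14 v=3
  t=2 PE[2][0]: acc=8 h=8 v=4
  t=2 PE[2][1]: acc=0 h=0 v=0
  t=3 PE[1][1]: acc=26 h=26 v=8
  t=3 PE[2][0]: acc=10 h=10 v=5
  t=3 PE[2][1]: acc=26 h=26 v=3
  t=4 PE[1][1]: acc=24 h=24 v=8
  t=4 PE[2][0]: acc=8 h=8 v=4
  t=4 PE[2][1]: acc=58 h=58 v=8
  t=5 PE[1][1]: acc=0 h=0 v=0
  t=5 PE[2][0]: acc=0 h=0 v=0
  t=5 PE[2][1]: acc=56 h=56 v=8

PE[2][1].acc = 56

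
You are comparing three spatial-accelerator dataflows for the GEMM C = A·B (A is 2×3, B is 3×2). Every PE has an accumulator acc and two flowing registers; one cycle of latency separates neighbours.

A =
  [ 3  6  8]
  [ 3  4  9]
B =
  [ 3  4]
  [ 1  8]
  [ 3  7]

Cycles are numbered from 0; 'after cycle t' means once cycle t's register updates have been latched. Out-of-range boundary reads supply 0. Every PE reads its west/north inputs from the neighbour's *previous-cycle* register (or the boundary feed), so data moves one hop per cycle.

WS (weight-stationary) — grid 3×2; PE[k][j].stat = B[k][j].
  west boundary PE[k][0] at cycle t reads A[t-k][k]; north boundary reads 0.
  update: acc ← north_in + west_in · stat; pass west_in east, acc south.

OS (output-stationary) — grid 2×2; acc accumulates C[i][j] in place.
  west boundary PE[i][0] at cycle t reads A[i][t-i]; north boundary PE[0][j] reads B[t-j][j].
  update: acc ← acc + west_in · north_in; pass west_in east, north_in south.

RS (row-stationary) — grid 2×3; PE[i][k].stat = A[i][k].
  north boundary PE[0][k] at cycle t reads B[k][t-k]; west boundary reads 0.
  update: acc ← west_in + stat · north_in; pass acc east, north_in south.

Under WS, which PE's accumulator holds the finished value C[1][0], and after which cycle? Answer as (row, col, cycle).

WS: C[1][0] accumulates in PE[2][0]:
  step 0 · PE2,0: acc=0; fwd→0 fwd↓0
  step 1 · PE2,0: acc=0; fwd→0 fwd↓0
  step 2 · PE2,0: acc=39; fwd→8 fwd↓39
  step 3 · PE2,0: acc=40; fwd→9 fwd↓40

(row, col, cycle) = (2, 0, 3)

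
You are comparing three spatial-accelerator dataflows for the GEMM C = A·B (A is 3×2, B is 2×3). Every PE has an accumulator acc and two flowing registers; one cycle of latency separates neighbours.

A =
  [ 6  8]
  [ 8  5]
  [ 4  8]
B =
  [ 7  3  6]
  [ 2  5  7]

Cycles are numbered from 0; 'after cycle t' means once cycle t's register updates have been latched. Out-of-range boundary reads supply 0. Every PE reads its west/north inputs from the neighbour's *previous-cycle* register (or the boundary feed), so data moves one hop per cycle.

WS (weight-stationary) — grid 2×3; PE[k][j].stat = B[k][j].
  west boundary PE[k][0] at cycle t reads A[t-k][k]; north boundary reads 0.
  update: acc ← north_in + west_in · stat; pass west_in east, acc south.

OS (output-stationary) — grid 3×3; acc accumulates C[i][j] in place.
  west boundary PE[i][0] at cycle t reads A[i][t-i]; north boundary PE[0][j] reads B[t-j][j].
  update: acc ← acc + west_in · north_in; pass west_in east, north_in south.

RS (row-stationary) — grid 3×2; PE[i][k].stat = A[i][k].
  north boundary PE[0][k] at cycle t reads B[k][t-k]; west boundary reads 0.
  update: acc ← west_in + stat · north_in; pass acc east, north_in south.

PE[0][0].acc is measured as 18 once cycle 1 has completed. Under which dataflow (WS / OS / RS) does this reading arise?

Under WS (2×3), PE[0][0]:
  0: (0,0).acc=42  regs=<6,42>
  1: (0,0).acc=56  regs=<8,56>
Under OS (3×3), PE[0][0]:
  0: (0,0).acc=42  regs=<6,7>
  1: (0,0).acc=58  regs=<8,2>
Under RS (3×2), PE[0][0]:
  0: (0,0).acc=42  regs=<42,7>
  1: (0,0).acc=18  regs=<18,3>

dataflow = RS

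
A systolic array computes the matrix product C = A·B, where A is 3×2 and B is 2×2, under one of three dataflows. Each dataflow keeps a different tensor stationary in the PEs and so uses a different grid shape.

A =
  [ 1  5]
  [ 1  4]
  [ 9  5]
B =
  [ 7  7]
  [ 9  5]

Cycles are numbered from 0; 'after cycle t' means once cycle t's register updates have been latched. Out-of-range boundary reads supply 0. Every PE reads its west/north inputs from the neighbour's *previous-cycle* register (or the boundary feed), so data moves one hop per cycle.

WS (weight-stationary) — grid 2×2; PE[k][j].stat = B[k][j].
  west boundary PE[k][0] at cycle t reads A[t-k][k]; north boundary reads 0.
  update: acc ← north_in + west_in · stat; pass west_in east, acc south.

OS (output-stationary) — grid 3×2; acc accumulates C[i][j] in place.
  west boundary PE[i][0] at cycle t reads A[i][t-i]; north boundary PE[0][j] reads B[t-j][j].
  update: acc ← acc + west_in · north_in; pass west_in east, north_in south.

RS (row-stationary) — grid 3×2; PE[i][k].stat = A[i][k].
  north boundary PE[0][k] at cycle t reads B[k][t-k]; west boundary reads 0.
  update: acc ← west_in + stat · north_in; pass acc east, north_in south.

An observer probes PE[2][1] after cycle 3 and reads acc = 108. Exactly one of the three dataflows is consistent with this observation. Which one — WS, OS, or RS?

WS: PE[2][1] is outside its 2×2 grid.
Under OS (3×2), PE[2][1]:
  cycle 0: PE[2][1] → acc 0, east 0, south 0
  cycle 1: PE[2][1] → acc 0, east 0, south 0
  cycle 2: PE[2][1] → acc 0, east 0, south 0
  cycle 3: PE[2][1] → acc 63, east 9, south 7
Under RS (3×2), PE[2][1]:
  cycle 0: PE[2][1] → acc 0, east 0, south 0
  cycle 1: PE[2][1] → acc 0, east 0, south 0
  cycle 2: PE[2][1] → acc 0, east 0, south 0
  cycle 3: PE[2][1] → acc 108, east 108, south 9

dataflow = RS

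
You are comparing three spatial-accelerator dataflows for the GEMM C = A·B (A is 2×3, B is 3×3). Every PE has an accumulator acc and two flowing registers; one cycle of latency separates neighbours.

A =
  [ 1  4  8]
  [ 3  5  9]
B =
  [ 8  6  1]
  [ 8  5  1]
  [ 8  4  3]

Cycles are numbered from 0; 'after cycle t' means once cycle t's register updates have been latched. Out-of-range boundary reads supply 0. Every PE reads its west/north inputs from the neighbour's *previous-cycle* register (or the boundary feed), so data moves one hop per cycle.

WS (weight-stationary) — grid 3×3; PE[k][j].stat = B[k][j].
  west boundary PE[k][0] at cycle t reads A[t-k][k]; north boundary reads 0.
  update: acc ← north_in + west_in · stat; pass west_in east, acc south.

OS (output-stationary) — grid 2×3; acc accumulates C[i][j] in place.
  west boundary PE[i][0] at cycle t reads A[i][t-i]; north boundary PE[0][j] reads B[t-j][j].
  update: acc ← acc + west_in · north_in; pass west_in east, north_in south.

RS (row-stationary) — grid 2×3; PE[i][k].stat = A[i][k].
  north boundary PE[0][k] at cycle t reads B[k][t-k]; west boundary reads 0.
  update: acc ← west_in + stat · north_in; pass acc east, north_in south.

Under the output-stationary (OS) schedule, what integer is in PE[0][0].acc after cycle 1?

OS (2×3). Following PE[0][0] plus its west/north inputs:
  @0  [0,0]  acc 8  |  →1  ↓8
  @1  [0,0]  acc 40  |  →4  ↓8

PE[0][0].acc = 40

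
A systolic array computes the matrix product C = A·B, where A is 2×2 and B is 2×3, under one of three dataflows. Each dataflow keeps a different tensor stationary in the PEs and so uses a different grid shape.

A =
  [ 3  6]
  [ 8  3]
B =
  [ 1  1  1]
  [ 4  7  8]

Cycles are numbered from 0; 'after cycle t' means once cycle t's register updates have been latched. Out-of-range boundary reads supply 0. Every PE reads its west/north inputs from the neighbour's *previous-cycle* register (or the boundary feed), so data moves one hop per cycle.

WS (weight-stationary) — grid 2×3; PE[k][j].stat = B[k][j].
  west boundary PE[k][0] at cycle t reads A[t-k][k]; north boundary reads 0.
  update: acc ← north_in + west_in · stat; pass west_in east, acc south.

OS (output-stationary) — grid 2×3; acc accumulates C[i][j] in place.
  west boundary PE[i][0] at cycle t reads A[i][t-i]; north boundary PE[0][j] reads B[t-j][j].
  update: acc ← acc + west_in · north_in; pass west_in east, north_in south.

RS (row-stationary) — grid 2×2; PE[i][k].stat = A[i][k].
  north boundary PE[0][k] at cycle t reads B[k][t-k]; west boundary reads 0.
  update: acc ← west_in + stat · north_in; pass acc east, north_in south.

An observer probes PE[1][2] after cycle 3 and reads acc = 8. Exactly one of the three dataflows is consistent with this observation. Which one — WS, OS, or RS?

WS (2×3 grid), PE[1][2]:
  0: (1,2).acc=0  regs=<0,0>
  1: (1,2).acc=0  regs=<0,0>
  2: (1,2).acc=0  regs=<0,0>
  3: (1,2).acc=51  regs=<6,51>
OS (2×3 grid), PE[1][2]:
  0: (1,2).acc=0  regs=<0,0>
  1: (1,2).acc=0  regs=<0,0>
  2: (1,2).acc=0  regs=<0,0>
  3: (1,2).acc=8  regs=<8,1>
RS (2×2): PE[1][2] does not exist.

dataflow = OS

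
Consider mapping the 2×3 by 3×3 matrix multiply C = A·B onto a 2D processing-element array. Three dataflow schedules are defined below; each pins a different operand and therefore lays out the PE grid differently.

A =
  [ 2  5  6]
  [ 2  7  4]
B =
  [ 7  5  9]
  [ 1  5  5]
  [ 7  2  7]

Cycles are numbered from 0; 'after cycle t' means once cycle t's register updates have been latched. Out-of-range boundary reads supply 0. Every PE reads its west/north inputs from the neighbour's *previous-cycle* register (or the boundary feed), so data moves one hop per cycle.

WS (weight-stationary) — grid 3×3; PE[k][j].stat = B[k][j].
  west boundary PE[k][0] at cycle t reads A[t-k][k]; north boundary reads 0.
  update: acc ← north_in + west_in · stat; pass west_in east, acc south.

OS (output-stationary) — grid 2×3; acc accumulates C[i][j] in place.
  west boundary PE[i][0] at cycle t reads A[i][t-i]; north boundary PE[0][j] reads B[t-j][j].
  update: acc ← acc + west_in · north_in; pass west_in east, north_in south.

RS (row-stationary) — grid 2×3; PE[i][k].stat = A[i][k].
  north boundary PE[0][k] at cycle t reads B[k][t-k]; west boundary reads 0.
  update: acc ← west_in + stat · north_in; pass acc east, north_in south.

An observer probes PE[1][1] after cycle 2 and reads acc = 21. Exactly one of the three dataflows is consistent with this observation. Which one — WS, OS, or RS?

WS (3×3 grid), PE[1][1]:
  cycle 0: PE[1][1] → acc 0, east 0, south 0
  cycle 1: PE[1][1] → acc 0, east 0, south 0
  cycle 2: PE[1][1] → acc 35, east 5, south 35
OS (2×3 grid), PE[1][1]:
  cycle 0: PE[1][1] → acc 0, east 0, south 0
  cycle 1: PE[1][1] → acc 0, east 0, south 0
  cycle 2: PE[1][1] → acc 10, east 2, south 5
RS (2×3 grid), PE[1][1]:
  cycle 0: PE[1][1] → acc 0, east 0, south 0
  cycle 1: PE[1][1] → acc 0, east 0, south 0
  cycle 2: PE[1][1] → acc 21, east 21, south 1

dataflow = RS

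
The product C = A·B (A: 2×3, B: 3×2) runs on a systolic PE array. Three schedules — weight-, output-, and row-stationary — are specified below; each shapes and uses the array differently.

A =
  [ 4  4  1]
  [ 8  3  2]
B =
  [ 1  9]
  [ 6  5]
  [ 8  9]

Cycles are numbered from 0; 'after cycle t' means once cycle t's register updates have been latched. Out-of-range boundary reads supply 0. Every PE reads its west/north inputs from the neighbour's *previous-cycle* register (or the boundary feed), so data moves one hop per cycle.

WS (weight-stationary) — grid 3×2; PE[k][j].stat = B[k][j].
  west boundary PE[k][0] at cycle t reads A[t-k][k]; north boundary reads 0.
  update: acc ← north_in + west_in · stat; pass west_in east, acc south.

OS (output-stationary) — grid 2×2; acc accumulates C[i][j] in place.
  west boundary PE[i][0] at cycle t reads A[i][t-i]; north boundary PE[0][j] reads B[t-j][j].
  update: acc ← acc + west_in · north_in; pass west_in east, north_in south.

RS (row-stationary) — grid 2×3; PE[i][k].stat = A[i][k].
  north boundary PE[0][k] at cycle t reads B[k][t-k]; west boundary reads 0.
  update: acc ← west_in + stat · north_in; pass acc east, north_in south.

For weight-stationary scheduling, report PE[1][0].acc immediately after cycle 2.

WS (3×2). Following PE[1][0] plus its west/north inputs:
  after 0 — PE[0][0] acc=4, pass-E 4, pass-S 4
  after 0 — PE[1][0] acc=0, pass-E 0, pass-S 0
  after 1 — PE[0][0] acc=8, pass-E 8, pass-S 8
  after 1 — PE[1][0] acc=28, pass-E 4, pass-S 28
  after 2 — PE[0][0] acc=0, pass-E 0, pass-S 0
  after 2 — PE[1][0] acc=26, pass-E 3, pass-S 26

PE[1][0].acc = 26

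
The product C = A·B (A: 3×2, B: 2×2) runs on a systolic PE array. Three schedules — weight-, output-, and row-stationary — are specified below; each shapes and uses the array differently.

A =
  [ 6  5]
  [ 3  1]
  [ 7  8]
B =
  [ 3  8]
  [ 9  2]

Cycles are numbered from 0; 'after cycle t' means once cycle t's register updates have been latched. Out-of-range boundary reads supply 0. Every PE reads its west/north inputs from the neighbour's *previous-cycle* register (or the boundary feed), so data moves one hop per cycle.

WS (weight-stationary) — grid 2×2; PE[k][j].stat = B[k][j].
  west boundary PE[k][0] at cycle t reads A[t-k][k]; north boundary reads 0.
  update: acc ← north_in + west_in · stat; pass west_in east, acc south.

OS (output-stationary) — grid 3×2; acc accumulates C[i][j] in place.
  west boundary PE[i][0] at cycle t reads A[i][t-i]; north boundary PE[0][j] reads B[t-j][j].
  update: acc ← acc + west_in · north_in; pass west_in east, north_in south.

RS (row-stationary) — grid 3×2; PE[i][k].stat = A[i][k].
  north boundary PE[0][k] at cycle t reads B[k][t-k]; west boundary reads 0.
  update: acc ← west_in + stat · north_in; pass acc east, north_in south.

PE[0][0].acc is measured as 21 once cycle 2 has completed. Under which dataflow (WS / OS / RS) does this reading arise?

dataflow = WS

— WS: 2×2; PE[0][0] trace:
  0: (0,0).acc=18  regs=<6,18>
  1: (0,0).acc=9  regs=<3,9>
  2: (0,0).acc=21  regs=<7,21>
— OS: 3×2; PE[0][0] trace:
  0: (0,0).acc=18  regs=<6,3>
  1: (0,0).acc=63  regs=<5,9>
  2: (0,0).acc=63  regs=<0,0>
— RS: 3×2; PE[0][0] trace:
  0: (0,0).acc=18  regs=<18,3>
  1: (0,0).acc=48  regs=<48,8>
  2: (0,0).acc=0  regs=<0,0>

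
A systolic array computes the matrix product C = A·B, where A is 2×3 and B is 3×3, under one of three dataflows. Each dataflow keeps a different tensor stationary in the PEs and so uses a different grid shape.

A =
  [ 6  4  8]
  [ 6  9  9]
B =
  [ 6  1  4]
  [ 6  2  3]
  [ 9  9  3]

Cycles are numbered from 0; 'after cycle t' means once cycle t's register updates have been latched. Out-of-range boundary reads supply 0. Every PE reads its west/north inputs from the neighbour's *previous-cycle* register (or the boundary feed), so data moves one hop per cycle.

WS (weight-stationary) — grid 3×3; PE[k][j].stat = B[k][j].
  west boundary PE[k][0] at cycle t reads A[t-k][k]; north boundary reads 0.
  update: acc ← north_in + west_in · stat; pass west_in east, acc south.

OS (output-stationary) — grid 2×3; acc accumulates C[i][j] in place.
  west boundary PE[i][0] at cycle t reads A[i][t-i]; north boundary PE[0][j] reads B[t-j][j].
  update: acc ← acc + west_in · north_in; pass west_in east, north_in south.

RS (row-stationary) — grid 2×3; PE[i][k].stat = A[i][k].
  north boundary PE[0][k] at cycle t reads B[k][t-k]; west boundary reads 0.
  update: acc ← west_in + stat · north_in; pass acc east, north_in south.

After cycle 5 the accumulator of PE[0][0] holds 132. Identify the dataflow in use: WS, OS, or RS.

dataflow = OS

— WS: 3×3; PE[0][0] trace:
  [0] (0,0) acc=36 (h:6 v:36)
  [1] (0,0) acc=36 (h:6 v:36)
  [2] (0,0) acc=0 (h:0 v:0)
  [3] (0,0) acc=0 (h:0 v:0)
  [4] (0,0) acc=0 (h:0 v:0)
  [5] (0,0) acc=0 (h:0 v:0)
— OS: 2×3; PE[0][0] trace:
  [0] (0,0) acc=36 (h:6 v:6)
  [1] (0,0) acc=60 (h:4 v:6)
  [2] (0,0) acc=132 (h:8 v:9)
  [3] (0,0) acc=132 (h:0 v:0)
  [4] (0,0) acc=132 (h:0 v:0)
  [5] (0,0) acc=132 (h:0 v:0)
— RS: 2×3; PE[0][0] trace:
  [0] (0,0) acc=36 (h:36 v:6)
  [1] (0,0) acc=6 (h:6 v:1)
  [2] (0,0) acc=24 (h:24 v:4)
  [3] (0,0) acc=0 (h:0 v:0)
  [4] (0,0) acc=0 (h:0 v:0)
  [5] (0,0) acc=0 (h:0 v:0)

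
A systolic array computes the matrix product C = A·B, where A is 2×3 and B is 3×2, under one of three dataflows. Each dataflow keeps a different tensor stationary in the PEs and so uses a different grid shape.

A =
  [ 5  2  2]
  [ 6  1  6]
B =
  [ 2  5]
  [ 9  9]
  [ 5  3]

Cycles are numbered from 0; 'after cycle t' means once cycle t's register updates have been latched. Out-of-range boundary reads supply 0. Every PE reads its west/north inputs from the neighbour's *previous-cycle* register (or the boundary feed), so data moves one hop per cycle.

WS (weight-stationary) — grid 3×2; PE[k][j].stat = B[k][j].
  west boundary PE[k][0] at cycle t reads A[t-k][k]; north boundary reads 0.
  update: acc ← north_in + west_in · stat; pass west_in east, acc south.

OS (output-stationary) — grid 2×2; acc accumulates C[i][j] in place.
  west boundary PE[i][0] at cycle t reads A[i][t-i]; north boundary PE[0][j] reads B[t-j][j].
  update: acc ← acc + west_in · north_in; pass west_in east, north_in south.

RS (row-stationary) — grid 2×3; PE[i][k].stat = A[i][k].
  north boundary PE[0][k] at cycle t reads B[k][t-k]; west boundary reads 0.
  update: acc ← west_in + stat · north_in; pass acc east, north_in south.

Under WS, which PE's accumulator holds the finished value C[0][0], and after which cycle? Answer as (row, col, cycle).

(row, col, cycle) = (2, 0, 2)

Under WS, C[0][0] lands at PE[2][0]:
  after 0 — PE[2][0] acc=0, pass-E 0, pass-S 0
  after 1 — PE[2][0] acc=0, pass-E 0, pass-S 0
  after 2 — PE[2][0] acc=38, pass-E 2, pass-S 38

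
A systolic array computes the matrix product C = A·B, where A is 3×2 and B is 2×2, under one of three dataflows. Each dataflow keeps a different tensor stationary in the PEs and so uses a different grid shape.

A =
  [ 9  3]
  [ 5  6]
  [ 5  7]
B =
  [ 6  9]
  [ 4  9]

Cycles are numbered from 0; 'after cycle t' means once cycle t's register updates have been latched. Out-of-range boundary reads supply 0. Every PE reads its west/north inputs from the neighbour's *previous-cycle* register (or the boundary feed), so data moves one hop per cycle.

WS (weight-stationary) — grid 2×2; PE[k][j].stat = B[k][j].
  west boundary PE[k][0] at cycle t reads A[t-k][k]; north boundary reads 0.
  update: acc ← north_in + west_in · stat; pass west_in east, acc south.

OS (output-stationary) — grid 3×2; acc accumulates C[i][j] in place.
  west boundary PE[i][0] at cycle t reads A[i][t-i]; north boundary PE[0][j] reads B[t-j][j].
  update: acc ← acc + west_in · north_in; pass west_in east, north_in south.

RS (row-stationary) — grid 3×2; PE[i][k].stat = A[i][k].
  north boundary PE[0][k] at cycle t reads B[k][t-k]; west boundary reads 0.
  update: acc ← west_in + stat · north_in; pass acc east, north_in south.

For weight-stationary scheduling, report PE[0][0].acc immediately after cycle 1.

PE[0][0].acc = 30

WS (2×2). Following PE[0][0] plus its west/north inputs:
  t=0 PE[0][0]: acc=54 h=9 v=54
  t=1 PE[0][0]: acc=30 h=5 v=30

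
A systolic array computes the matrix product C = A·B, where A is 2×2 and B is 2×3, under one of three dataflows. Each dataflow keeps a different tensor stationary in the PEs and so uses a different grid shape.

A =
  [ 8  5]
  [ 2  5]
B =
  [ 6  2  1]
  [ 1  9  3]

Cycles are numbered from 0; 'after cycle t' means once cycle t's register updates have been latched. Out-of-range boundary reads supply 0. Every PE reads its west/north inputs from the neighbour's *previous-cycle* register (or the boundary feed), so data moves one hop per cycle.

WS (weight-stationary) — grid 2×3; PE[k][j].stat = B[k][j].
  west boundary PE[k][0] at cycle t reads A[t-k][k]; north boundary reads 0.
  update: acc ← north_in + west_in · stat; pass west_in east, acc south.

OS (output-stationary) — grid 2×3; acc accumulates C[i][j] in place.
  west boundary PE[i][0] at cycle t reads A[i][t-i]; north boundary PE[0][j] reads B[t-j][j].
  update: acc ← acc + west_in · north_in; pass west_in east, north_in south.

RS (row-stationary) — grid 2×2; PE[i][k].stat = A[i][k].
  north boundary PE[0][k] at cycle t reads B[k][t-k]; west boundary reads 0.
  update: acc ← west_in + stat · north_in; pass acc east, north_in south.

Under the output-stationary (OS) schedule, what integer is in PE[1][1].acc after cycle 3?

PE[1][1].acc = 49

Tracing OS — 2×3 array, target PE[1][1]:
  @0  [0,1]  acc 0  |  →0  ↓0
  @0  [1,0]  acc 0  |  →0  ↓0
  @0  [1,1]  acc 0  |  →0  ↓0
  @1  [0,1]  acc 16  |  →8  ↓2
  @1  [1,0]  acc 12  |  →2  ↓6
  @1  [1,1]  acc 0  |  →0  ↓0
  @2  [0,1]  acc 61  |  →5  ↓9
  @2  [1,0]  acc 17  |  →5  ↓1
  @2  [1,1]  acc 4  |  →2  ↓2
  @3  [0,1]  acc 61  |  →0  ↓0
  @3  [1,0]  acc 17  |  →0  ↓0
  @3  [1,1]  acc 49  |  →5  ↓9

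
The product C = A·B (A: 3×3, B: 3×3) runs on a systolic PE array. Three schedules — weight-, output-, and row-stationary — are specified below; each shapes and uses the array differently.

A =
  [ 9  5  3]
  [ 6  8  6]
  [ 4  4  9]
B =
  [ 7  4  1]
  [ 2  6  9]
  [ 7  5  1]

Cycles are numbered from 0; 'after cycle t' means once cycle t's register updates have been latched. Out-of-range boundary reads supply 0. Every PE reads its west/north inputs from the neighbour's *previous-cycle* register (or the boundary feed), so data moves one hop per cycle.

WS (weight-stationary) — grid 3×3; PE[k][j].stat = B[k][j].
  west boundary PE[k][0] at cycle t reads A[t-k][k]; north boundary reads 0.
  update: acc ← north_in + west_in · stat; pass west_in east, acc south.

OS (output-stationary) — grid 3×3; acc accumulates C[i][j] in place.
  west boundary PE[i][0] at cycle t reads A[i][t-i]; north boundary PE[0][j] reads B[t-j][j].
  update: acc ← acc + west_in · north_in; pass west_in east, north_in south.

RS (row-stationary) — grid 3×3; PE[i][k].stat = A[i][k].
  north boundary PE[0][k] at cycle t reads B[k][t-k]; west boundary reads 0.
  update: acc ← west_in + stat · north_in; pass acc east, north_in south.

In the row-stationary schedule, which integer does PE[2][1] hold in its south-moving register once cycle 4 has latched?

RS 3×3: PE[2][1] cycle-by-cycle (with neighbour feeds):
  @0  [1,1]  acc 0  |  →0  ↓0
  @0  [2,0]  acc 0  |  →0  ↓0
  @0  [2,1]  acc 0  |  →0  ↓0
  @1  [1,1]  acc 0  |  →0  ↓0
  @1  [2,0]  acc 0  |  →0  ↓0
  @1  [2,1]  acc 0  |  →0  ↓0
  @2  [1,1]  acc 58  |  →58  ↓2
  @2  [2,0]  acc 28  |  →28  ↓7
  @2  [2,1]  acc 0  |  →0  ↓0
  @3  [1,1]  acc 72  |  →72  ↓6
  @3  [2,0]  acc 16  |  →16  ↓4
  @3  [2,1]  acc 36  |  →36  ↓2
  @4  [1,1]  acc 78  |  →78  ↓9
  @4  [2,0]  acc 4  |  →4  ↓1
  @4  [2,1]  acc 40  |  →40  ↓6

register = 6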